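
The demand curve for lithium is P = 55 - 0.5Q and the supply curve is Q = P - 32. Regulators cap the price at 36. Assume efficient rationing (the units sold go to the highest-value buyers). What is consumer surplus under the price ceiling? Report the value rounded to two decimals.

Rewriting supply in inverse form: P = 32 + Q.
Free-market equilibrium: 55 - 0.5Q = 32 + Q gives Q* = 15.3333, P* = 47.3333.
At the ceiling price 36, quantity supplied is (36 - 32)/1 = 4; supply is the short side, so Q = 4 trades at P = 36.
The demand price at Q = 4 is 53. CS is the trapezoid between demand and 36 over [0, 4]: (1/2)[(55 - 36) + (53 - 36)](4) = 72.

72.00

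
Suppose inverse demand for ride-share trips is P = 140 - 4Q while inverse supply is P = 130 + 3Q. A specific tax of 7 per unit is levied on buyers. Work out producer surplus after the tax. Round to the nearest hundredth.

0.28

Without the tax, 140 - 4Q = 130 + 3Q so Q* = 1.4286 and P* = 134.2857.
With the tax, buyers' net willingness to pay falls by 7: (140 - 7) - 4Q = 130 + 3Q, so Q_t = 0.4286. Buyers pay P_b = 138.2857; sellers receive P_s = P_b - 7 = 131.2857.
Producer surplus is the triangle above supply below P_s: (1/2)(0.4286)(131.2857 - 130) = 0.2755.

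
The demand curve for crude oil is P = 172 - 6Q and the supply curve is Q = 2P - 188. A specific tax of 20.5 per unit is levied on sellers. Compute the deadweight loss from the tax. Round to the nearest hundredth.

32.33

Rewriting supply in inverse form: P = 94 + 0.5Q.
Without the tax, 172 - 6Q = 94 + 0.5Q so Q* = 12 and P* = 100.
A tax on sellers shifts supply up by 20.5: 172 - 6Q = 94 + 0.5Q + 20.5, so Q_t = 8.8462. Buyers pay P_b = 118.9231; sellers receive P_s = P_b - 20.5 = 98.4231.
The welfare triangle lost has base Q* - Q_t = 3.1538 and height t = 20.5, so DWL = (1/2)(3.1538)(20.5) = 32.3269.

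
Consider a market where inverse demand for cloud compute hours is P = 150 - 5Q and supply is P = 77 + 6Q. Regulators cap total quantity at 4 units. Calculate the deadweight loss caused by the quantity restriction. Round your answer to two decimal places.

38.23

Unrestricted equilibrium: Q* = (150 - 77)/(5 + 6) = 6.6364.
At Q = 4 the demand price is 150 - 5(4) = 130 and the supply price is 77 + 6(4) = 101.
DWL = (1/2)(gap between curves at 4) x (Q* - 4) = (1/2)(29)(2.6364) = 38.2273.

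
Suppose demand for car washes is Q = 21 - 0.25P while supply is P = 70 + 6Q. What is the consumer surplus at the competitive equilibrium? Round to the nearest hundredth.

Rewriting demand in inverse form: P = 84 - 4Q.
Equilibrium: 84 - 4Q = 70 + 6Q, so Q* = 1.4 and P* = 78.4.
Consumer surplus is the triangle under demand above P*: (1/2)(1.4)(84 - 78.4) = (1/2)(1.4)(5.6) = 3.92.

3.92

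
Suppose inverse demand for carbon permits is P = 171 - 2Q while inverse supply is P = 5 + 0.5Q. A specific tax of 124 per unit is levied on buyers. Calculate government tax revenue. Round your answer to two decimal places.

2083.20

Without the tax, 171 - 2Q = 5 + 0.5Q so Q* = 66.4 and P* = 38.2.
With the tax, buyers' net willingness to pay falls by 124: (171 - 124) - 2Q = 5 + 0.5Q, so Q_t = 16.8. Buyers pay P_b = 137.4; sellers receive P_s = P_b - 124 = 13.4.
Revenue is the tax times quantity traded: 124 x 16.8 = 2083.2.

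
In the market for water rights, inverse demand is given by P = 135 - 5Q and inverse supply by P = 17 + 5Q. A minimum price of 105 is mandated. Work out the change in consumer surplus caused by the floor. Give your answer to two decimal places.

-258.10

Free-market equilibrium: 135 - 5Q = 17 + 5Q gives Q* = 11.8, P* = 76.
At P = 105, buyers demand (135 - 105)/5 = 6 while sellers would supply more, so the quantity traded is 6 at price 105.
CS goes from (1/2)(11.8)(59) = 348.1 to 90 (computed as (135 - 105)(6) - (1/2)(5)(6)^2), a change of -258.1.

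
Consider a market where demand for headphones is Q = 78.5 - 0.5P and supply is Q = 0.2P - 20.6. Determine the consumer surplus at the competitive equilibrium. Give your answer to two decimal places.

Rewriting demand in inverse form: P = 157 - 2Q.
Rewriting supply in inverse form: P = 103 + 5Q.
Setting demand equal to supply, 54 = 7Q, so Q* = 7.7143 and P* = 141.5714.
CS is the area between the demand curve and P* from 0 to Q*: (1/2)(7.7143)(15.4286) = 59.5102.

59.51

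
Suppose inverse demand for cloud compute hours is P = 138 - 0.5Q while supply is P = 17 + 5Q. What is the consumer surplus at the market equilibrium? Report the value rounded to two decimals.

121.00

Setting demand equal to supply, 121 = 5.5Q, so Q* = 22 and P* = 127.
CS is the area between the demand curve and P* from 0 to Q*: (1/2)(22)(11) = 121.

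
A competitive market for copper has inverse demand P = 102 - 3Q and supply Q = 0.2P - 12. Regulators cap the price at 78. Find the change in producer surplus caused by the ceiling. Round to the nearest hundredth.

-36.51

Rewriting supply in inverse form: P = 60 + 5Q.
Without the control, 102 - 3Q = 60 + 5Q so Q* = 5.25 and P* = 86.25.
At the ceiling price 78, quantity supplied is (78 - 60)/5 = 3.6; supply is the short side, so Q = 3.6 trades at P = 78.
PS goes from (1/2)(5.25)(26.25) = 68.9062 to 32.4 (computed as (78 - 60)(3.6) - (1/2)(5)(3.6)^2), a change of -36.5063.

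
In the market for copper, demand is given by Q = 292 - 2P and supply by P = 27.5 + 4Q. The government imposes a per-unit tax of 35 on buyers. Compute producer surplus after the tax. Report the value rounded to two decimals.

Rewriting demand in inverse form: P = 146 - 0.5Q.
Without the tax, 146 - 0.5Q = 27.5 + 4Q so Q* = 26.3333 and P* = 132.8333.
A tax on buyers shifts demand down by 35: (146 - 35) - 0.5Q = 27.5 + 4Q, so Q_t = 18.5556. Buyers pay P_b = 136.7222; sellers receive P_s = P_b - 35 = 101.7222.
Producer surplus is the triangle above supply below P_s: (1/2)(18.5556)(101.7222 - 27.5) = 688.6173.

688.62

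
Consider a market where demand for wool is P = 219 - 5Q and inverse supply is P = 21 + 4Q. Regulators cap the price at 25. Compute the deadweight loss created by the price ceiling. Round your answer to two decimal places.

Without the control, 219 - 5Q = 21 + 4Q so Q* = 22 and P* = 109.
At P = 25, sellers supply (25 - 21)/4 = 1 while buyers want more, so the quantity traded is 1 at price 25.
At Q = 1 the demand price is 214 and the supply price is 25. Deadweight loss is the triangle between the curves from 1 to 22: (1/2)(214 - 25)(22 - 1) = 1984.5.

1984.50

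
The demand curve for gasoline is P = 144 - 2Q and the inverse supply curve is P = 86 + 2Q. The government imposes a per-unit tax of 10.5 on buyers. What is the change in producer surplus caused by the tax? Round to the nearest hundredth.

-69.23

Pre-tax equilibrium: 144 - 2Q = 86 + 2Q gives Q* = 14.5, P* = 115.
A tax on buyers shifts demand down by 10.5: (144 - 10.5) - 2Q = 86 + 2Q, so Q_t = 11.875. Buyers pay P_b = 120.25; sellers receive P_s = P_b - 10.5 = 109.75.
PS falls from (1/2)(14.5)(29) = 210.25 to (1/2)(11.875)(23.75) = 141.0156, a change of -69.2344.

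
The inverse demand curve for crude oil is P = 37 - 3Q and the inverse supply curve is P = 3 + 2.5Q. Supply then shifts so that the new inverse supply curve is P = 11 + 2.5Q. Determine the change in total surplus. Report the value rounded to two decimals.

-43.64

Initial equilibrium: Q_0 = 6.1818, P_0 = 18.4545; CS_0 = (1/2)(6.1818)(18.5455) = 57.3223, PS_0 = (1/2)(6.1818)(15.4545) = 47.7686.
New equilibrium: 37 - 3Q = 11 + 2.5Q gives Q_1 = 4.7273, P_1 = 22.8182; CS_1 = 33.5207, PS_1 = 27.9339.
Change in total surplus = (33.5207 + 27.9339) - (57.3223 + 47.7686) = -43.6364.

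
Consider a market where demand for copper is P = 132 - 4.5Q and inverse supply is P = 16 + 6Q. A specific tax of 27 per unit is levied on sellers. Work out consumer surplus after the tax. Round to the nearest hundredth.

Without the tax, 132 - 4.5Q = 16 + 6Q so Q* = 11.0476 and P* = 82.2857.
With the tax, sellers need 27 more per unit: 132 - 4.5Q = 16 + 6Q + 27, so Q_t = 8.4762. Buyers pay P_b = 93.8571; sellers receive P_s = P_b - 27 = 66.8571.
Consumer surplus is the triangle under demand above P_b: (1/2)(8.4762)(132 - 93.8571) = 161.6531.

161.65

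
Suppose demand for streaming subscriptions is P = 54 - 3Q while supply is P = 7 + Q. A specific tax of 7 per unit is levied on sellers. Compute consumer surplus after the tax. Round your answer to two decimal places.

150.00

Without the tax, 54 - 3Q = 7 + Q so Q* = 11.75 and P* = 18.75.
With the tax, sellers need 7 more per unit: 54 - 3Q = 7 + Q + 7, so Q_t = 10. Buyers pay P_b = 24; sellers receive P_s = P_b - 7 = 17.
Consumer surplus is the triangle under demand above P_b: (1/2)(10)(54 - 24) = 150.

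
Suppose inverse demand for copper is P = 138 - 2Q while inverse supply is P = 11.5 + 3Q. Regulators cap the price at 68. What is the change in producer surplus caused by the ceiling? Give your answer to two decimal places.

Without the control, 138 - 2Q = 11.5 + 3Q so Q* = 25.3 and P* = 87.4.
At the ceiling price 68, quantity supplied is (68 - 11.5)/3 = 18.8333; supply is the short side, so Q = 18.8333 trades at P = 68.
PS goes from (1/2)(25.3)(75.9) = 960.135 to 532.0417 (computed as (68 - 11.5)(18.8333) - (1/2)(3)(18.8333)^2), a change of -428.0933.

-428.09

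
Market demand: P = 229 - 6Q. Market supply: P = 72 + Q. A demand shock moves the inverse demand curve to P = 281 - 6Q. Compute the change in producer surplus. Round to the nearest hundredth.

Initial equilibrium: Q_0 = 22.4286, P_0 = 94.4286; CS_0 = (1/2)(22.4286)(134.5714) = 1509.1224, PS_0 = (1/2)(22.4286)(22.4286) = 251.5204.
New equilibrium: 281 - 6Q = 72 + Q gives Q_1 = 29.8571, P_1 = 101.8571; CS_1 = 2674.3469, PS_1 = 445.7245.
Change in producer surplus = 445.7245 - 251.5204 = 194.2041.

194.20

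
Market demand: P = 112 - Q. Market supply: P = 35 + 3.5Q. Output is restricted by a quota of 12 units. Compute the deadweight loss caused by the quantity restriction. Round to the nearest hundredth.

Without the quota, 112 - Q = 35 + 3.5Q gives Q* = 17.1111.
At Q = 12 the demand price is 112 - (12) = 100 and the supply price is 35 + 3.5(12) = 77.
Deadweight loss is the triangle between the curves from 12 to 17.1111: (1/2)(100 - 77)(17.1111 - 12) = 58.7778.

58.78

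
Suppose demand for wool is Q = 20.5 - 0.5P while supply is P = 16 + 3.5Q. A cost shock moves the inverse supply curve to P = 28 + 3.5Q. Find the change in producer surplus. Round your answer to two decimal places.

Rewriting demand in inverse form: P = 41 - 2Q.
Initial equilibrium: Q_0 = 4.5455, P_0 = 31.9091; CS_0 = (1/2)(4.5455)(9.0909) = 20.6612, PS_0 = (1/2)(4.5455)(15.9091) = 36.157.
New equilibrium: 41 - 2Q = 28 + 3.5Q gives Q_1 = 2.3636, P_1 = 36.2727; CS_1 = 5.5868, PS_1 = 9.7769.
Change in producer surplus = 9.7769 - 36.157 = -26.3802.

-26.38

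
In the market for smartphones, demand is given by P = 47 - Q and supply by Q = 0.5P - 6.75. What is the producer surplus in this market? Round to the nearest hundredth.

Rewriting supply in inverse form: P = 13.5 + 2Q.
Set 47 - Q = 13.5 + 2Q, which gives 33.5 = 3Q, so Q* = 11.1667 and P* = 47 - (11.1667) = 35.8333.
The supply curve's price intercept is 13.5, so PS = (1/2)(Q*)(P* - 13.5) = (1/2)(11.1667)(22.3333) = 124.6944.

124.69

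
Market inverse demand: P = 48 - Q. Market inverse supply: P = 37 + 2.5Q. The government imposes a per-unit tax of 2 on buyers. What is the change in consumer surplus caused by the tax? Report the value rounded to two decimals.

-1.63

Pre-tax equilibrium: 48 - Q = 37 + 2.5Q gives Q* = 3.1429, P* = 44.8571.
With the tax, buyers' net willingness to pay falls by 2: (48 - 2) - Q = 37 + 2.5Q, so Q_t = 2.5714. Buyers pay P_b = 45.4286; sellers receive P_s = P_b - 2 = 43.4286.
Consumers lose the trapezoid between P* and P_b out to Q_t plus the triangle from Q_t to Q*: change in CS = 3.3061 - 4.9388 = -1.6327.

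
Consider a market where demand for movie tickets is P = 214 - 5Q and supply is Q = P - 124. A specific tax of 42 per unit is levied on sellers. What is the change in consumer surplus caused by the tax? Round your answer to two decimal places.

Rewriting supply in inverse form: P = 124 + Q.
Without the tax, 214 - 5Q = 124 + Q so Q* = 15 and P* = 139.
With the tax, sellers need 42 more per unit: 214 - 5Q = 124 + Q + 42, so Q_t = 8. Buyers pay P_b = 174; sellers receive P_s = P_b - 42 = 132.
CS falls from (1/2)(15)(75) = 562.5 to (1/2)(8)(40) = 160, a change of -402.5.

-402.50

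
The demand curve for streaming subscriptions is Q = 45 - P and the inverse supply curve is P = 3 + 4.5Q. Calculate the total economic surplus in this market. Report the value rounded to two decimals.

160.36

Rewriting demand in inverse form: P = 45 - Q.
Set 45 - Q = 3 + 4.5Q, which gives 42 = 5.5Q, so Q* = 7.6364 and P* = 45 - (7.6364) = 37.3636.
Total surplus is the full triangle between the curves from 0 to Q*: (1/2)(7.6364)(45 - 3) = 160.3636.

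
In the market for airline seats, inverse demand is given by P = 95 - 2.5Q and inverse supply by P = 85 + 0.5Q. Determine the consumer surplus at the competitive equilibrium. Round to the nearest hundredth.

13.89

Set 95 - 2.5Q = 85 + 0.5Q, which gives 10 = 3Q, so Q* = 3.3333 and P* = 95 - 2.5(3.3333) = 86.6667.
Consumer surplus is the triangle under demand above P*: (1/2)(3.3333)(95 - 86.6667) = (1/2)(3.3333)(8.3333) = 13.8889.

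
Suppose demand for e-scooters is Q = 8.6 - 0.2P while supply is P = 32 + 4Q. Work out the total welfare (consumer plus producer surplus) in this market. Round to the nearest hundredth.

Rewriting demand in inverse form: P = 43 - 5Q.
Set 43 - 5Q = 32 + 4Q, which gives 11 = 9Q, so Q* = 1.2222 and P* = 43 - 5(1.2222) = 36.8889.
Total surplus is the full triangle between the curves from 0 to Q*: (1/2)(1.2222)(43 - 32) = 6.7222.

6.72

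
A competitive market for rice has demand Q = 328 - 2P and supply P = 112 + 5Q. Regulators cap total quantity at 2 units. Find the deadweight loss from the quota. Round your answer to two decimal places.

152.82

Rewriting demand in inverse form: P = 164 - 0.5Q.
Unrestricted equilibrium: Q* = (164 - 112)/(0.5 + 5) = 9.4545.
At Q = 2 the demand price is 164 - 0.5(2) = 163 and the supply price is 112 + 5(2) = 122.
Deadweight loss is the triangle between the curves from 2 to 9.4545: (1/2)(163 - 122)(9.4545 - 2) = 152.8182.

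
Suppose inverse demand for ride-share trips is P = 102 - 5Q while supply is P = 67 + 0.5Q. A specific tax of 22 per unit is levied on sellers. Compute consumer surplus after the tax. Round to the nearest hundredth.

13.97

Pre-tax equilibrium: 102 - 5Q = 67 + 0.5Q gives Q* = 6.3636, P* = 70.1818.
A tax on sellers shifts supply up by 22: 102 - 5Q = 67 + 0.5Q + 22, so Q_t = 2.3636. Buyers pay P_b = 90.1818; sellers receive P_s = P_b - 22 = 68.1818.
CS = (1/2)(Q_t)(102 - P_b) = (1/2)(2.3636)(11.8182) = 13.9669.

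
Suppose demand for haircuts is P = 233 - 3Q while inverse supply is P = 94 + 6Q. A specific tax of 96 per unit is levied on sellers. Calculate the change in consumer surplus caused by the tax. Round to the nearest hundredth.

-323.56

Pre-tax equilibrium: 233 - 3Q = 94 + 6Q gives Q* = 15.4444, P* = 186.6667.
A tax on sellers shifts supply up by 96: 233 - 3Q = 94 + 6Q + 96, so Q_t = 4.7778. Buyers pay P_b = 218.6667; sellers receive P_s = P_b - 96 = 122.6667.
CS falls from (1/2)(15.4444)(46.3333) = 357.7963 to (1/2)(4.7778)(14.3333) = 34.2407, a change of -323.5556.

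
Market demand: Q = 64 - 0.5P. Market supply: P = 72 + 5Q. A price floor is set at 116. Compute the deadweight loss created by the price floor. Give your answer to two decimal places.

Rewriting demand in inverse form: P = 128 - 2Q.
Without the control, 128 - 2Q = 72 + 5Q so Q* = 8 and P* = 112.
At P = 116, buyers demand (128 - 116)/2 = 6 while sellers would supply more, so the quantity traded is 6 at price 116.
The lost-trades triangle has base Q* - 6 = 2 and height equal to the gap between the curves at Q = 6, which is 116 - 102 = 14. DWL = (1/2)(2)(14) = 14.

14.00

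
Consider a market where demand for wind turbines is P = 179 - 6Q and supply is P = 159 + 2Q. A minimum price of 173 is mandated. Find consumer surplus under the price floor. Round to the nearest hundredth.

Free-market equilibrium: 179 - 6Q = 159 + 2Q gives Q* = 2.5, P* = 164.
At the floor price 173, quantity demanded is (179 - 173)/6 = 1; demand is the short side, so Q = 1 trades at P = 173.
CS is the triangle under demand above 173: (1/2)(1)(179 - 173) = 3.

3.00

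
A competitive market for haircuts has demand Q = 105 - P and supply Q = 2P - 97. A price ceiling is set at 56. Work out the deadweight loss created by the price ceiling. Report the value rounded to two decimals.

Rewriting demand in inverse form: P = 105 - Q.
Rewriting supply in inverse form: P = 48.5 + 0.5Q.
Free-market equilibrium: 105 - Q = 48.5 + 0.5Q gives Q* = 37.6667, P* = 67.3333.
At P = 56, sellers supply (56 - 48.5)/0.5 = 15 while buyers want more, so the quantity traded is 15 at price 56.
At Q = 15 the demand price is 90 and the supply price is 56. Deadweight loss is the triangle between the curves from 15 to 37.6667: (1/2)(90 - 56)(37.6667 - 15) = 385.3333.

385.33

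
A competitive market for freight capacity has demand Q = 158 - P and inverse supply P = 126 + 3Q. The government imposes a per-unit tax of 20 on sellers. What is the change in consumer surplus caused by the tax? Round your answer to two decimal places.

-27.50

Rewriting demand in inverse form: P = 158 - Q.
Pre-tax equilibrium: 158 - Q = 126 + 3Q gives Q* = 8, P* = 150.
A tax on sellers shifts supply up by 20: 158 - Q = 126 + 3Q + 20, so Q_t = 3. Buyers pay P_b = 155; sellers receive P_s = P_b - 20 = 135.
Consumers lose the trapezoid between P* and P_b out to Q_t plus the triangle from Q_t to Q*: change in CS = 4.5 - 32 = -27.5.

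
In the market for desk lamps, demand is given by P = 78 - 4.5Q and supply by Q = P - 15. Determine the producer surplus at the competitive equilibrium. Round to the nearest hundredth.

Rewriting supply in inverse form: P = 15 + Q.
Setting demand equal to supply, 63 = 5.5Q, so Q* = 11.4545 and P* = 26.4545.
Producer surplus is the triangle above supply below P*: (1/2)(11.4545)(26.4545 - 15) = (1/2)(11.4545)(11.4545) = 65.6033.

65.60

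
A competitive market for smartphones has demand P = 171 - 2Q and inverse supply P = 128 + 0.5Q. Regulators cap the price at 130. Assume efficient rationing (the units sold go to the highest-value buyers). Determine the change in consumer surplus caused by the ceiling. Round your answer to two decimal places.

-147.84

Without the control, 171 - 2Q = 128 + 0.5Q so Q* = 17.2 and P* = 136.6.
At P = 130, sellers supply (130 - 128)/0.5 = 4 while buyers want more, so the quantity traded is 4 at price 130.
CS goes from (1/2)(17.2)(34.4) = 295.84 to 148 (computed as (171 - 130)(4) - (1/2)(2)(4)^2), a change of -147.84.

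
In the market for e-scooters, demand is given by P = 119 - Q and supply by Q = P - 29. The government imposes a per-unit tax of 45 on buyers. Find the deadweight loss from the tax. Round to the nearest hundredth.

Rewriting supply in inverse form: P = 29 + Q.
Without the tax, 119 - Q = 29 + Q so Q* = 45 and P* = 74.
A tax on buyers shifts demand down by 45: (119 - 45) - Q = 29 + Q, so Q_t = 22.5. Buyers pay P_b = 96.5; sellers receive P_s = P_b - 45 = 51.5.
Deadweight loss is the triangle between the curves from Q_t to Q*: (1/2)(45 - 22.5)(45) = 506.25.

506.25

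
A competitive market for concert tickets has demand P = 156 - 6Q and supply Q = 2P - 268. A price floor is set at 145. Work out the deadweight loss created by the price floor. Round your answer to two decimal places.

7.82

Rewriting supply in inverse form: P = 134 + 0.5Q.
Free-market equilibrium: 156 - 6Q = 134 + 0.5Q gives Q* = 3.3846, P* = 135.6923.
At P = 145, buyers demand (156 - 145)/6 = 1.8333 while sellers would supply more, so the quantity traded is 1.8333 at price 145.
At Q = 1.8333 the demand price is 145 and the supply price is 134.9167. Deadweight loss is the triangle between the curves from 1.8333 to 3.3846: (1/2)(145 - 134.9167)(3.3846 - 1.8333) = 7.821.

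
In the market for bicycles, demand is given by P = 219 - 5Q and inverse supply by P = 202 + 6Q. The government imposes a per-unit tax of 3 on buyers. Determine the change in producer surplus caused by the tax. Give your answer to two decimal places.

Without the tax, 219 - 5Q = 202 + 6Q so Q* = 1.5455 and P* = 211.2727.
A tax on buyers shifts demand down by 3: (219 - 3) - 5Q = 202 + 6Q, so Q_t = 1.2727. Buyers pay P_b = 212.6364; sellers receive P_s = P_b - 3 = 209.6364.
Producers lose the trapezoid between P_s and P* out to Q_t plus the triangle from Q_t to Q*: change in PS = 4.8595 - 7.1653 = -2.3058.

-2.31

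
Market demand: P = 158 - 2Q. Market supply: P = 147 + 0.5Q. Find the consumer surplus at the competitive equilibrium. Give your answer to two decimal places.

19.36

Equilibrium: 158 - 2Q = 147 + 0.5Q, so Q* = 4.4 and P* = 149.2.
The demand choke price is 158, so CS = (1/2)(Q*)(158 - P*) = (1/2)(4.4)(8.8) = 19.36.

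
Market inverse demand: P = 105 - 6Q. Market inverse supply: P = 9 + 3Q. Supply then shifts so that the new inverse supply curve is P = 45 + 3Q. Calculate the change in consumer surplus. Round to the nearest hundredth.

-208.00

Initial equilibrium: Q_0 = 10.6667, P_0 = 41; CS_0 = (1/2)(10.6667)(64) = 341.3333, PS_0 = (1/2)(10.6667)(32) = 170.6667.
New equilibrium: 105 - 6Q = 45 + 3Q gives Q_1 = 6.6667, P_1 = 65; CS_1 = 133.3333, PS_1 = 66.6667.
Change in consumer surplus = 133.3333 - 341.3333 = -208.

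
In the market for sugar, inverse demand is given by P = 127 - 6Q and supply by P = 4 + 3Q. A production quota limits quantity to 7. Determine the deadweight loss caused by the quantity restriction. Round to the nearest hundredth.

200.00

Unrestricted equilibrium: Q* = (127 - 4)/(6 + 3) = 13.6667.
At Q = 7 the demand price is 127 - 6(7) = 85 and the supply price is 4 + 3(7) = 25.
Deadweight loss is the triangle between the curves from 7 to 13.6667: (1/2)(85 - 25)(13.6667 - 7) = 200.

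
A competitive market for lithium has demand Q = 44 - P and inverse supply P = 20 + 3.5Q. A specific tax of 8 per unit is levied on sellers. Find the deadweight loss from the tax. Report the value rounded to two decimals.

Rewriting demand in inverse form: P = 44 - Q.
Pre-tax equilibrium: 44 - Q = 20 + 3.5Q gives Q* = 5.3333, P* = 38.6667.
A tax on sellers shifts supply up by 8: 44 - Q = 20 + 3.5Q + 8, so Q_t = 3.5556. Buyers pay P_b = 40.4444; sellers receive P_s = P_b - 8 = 32.4444.
The welfare triangle lost has base Q* - Q_t = 1.7778 and height t = 8, so DWL = (1/2)(1.7778)(8) = 7.1111.

7.11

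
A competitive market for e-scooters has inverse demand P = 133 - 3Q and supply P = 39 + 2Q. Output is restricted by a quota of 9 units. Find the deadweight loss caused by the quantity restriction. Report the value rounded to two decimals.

Without the quota, 133 - 3Q = 39 + 2Q gives Q* = 18.8.
At Q = 9 the demand price is 133 - 3(9) = 106 and the supply price is 39 + 2(9) = 57.
DWL = (1/2)(gap between curves at 9) x (Q* - 9) = (1/2)(49)(9.8) = 240.1.

240.10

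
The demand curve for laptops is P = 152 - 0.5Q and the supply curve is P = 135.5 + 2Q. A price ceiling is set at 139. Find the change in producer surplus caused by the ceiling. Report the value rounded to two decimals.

Without the control, 152 - 0.5Q = 135.5 + 2Q so Q* = 6.6 and P* = 148.7.
At the ceiling price 139, quantity supplied is (139 - 135.5)/2 = 1.75; supply is the short side, so Q = 1.75 trades at P = 139.
PS goes from (1/2)(6.6)(13.2) = 43.56 to 3.0625 (computed as (139 - 135.5)(1.75) - (1/2)(2)(1.75)^2), a change of -40.4975.

-40.50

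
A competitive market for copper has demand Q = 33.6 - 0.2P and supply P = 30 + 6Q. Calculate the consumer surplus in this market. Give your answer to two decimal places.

393.47

Rewriting demand in inverse form: P = 168 - 5Q.
Equilibrium: 168 - 5Q = 30 + 6Q, so Q* = 12.5455 and P* = 105.2727.
CS is the area between the demand curve and P* from 0 to Q*: (1/2)(12.5455)(62.7273) = 393.4711.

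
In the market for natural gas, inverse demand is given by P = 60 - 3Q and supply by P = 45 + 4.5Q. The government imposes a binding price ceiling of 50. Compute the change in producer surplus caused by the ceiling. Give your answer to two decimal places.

Free-market equilibrium: 60 - 3Q = 45 + 4.5Q gives Q* = 2, P* = 54.
At the ceiling price 50, quantity supplied is (50 - 45)/4.5 = 1.1111; supply is the short side, so Q = 1.1111 trades at P = 50.
PS goes from (1/2)(2)(9) = 9 to 2.7778 (computed as (50 - 45)(1.1111) - (1/2)(4.5)(1.1111)^2), a change of -6.2222.

-6.22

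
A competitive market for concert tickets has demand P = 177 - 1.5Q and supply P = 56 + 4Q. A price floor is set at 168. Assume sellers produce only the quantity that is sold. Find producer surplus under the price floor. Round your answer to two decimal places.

600.00

Free-market equilibrium: 177 - 1.5Q = 56 + 4Q gives Q* = 22, P* = 144.
At the floor price 168, quantity demanded is (177 - 168)/1.5 = 6; demand is the short side, so Q = 6 trades at P = 168.
The supply price at Q = 6 is 80. PS is the trapezoid between 168 and supply over [0, 6]: (1/2)[(168 - 56) + (168 - 80)](6) = 600.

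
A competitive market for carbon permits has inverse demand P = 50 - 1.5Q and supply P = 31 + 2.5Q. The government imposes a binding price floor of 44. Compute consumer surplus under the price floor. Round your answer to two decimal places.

12.00

Free-market equilibrium: 50 - 1.5Q = 31 + 2.5Q gives Q* = 4.75, P* = 42.875.
At the floor price 44, quantity demanded is (50 - 44)/1.5 = 4; demand is the short side, so Q = 4 trades at P = 44.
CS is the triangle under demand above 44: (1/2)(4)(50 - 44) = 12.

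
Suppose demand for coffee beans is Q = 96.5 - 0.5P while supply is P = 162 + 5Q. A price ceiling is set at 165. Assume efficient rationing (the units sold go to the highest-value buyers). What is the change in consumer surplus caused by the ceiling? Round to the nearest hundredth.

Rewriting demand in inverse form: P = 193 - 2Q.
Without the control, 193 - 2Q = 162 + 5Q so Q* = 4.4286 and P* = 184.1429.
At the ceiling price 165, quantity supplied is (165 - 162)/5 = 0.6; supply is the short side, so Q = 0.6 trades at P = 165.
CS goes from (1/2)(4.4286)(8.8571) = 19.6122 to 16.44 (computed as (193 - 165)(0.6) - (1/2)(2)(0.6)^2), a change of -3.1722.

-3.17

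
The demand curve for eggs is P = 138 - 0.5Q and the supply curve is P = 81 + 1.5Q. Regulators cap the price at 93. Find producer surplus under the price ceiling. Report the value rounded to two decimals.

48.00

Without the control, 138 - 0.5Q = 81 + 1.5Q so Q* = 28.5 and P* = 123.75.
At the ceiling price 93, quantity supplied is (93 - 81)/1.5 = 8; supply is the short side, so Q = 8 trades at P = 93.
PS is the triangle above supply below 93: (1/2)(8)(93 - 81) = 48.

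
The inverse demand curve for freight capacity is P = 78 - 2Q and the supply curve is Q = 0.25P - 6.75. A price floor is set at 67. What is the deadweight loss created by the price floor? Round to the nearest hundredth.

27.00

Rewriting supply in inverse form: P = 27 + 4Q.
Without the control, 78 - 2Q = 27 + 4Q so Q* = 8.5 and P* = 61.
At P = 67, buyers demand (78 - 67)/2 = 5.5 while sellers would supply more, so the quantity traded is 5.5 at price 67.
The lost-trades triangle has base Q* - 5.5 = 3 and height equal to the gap between the curves at Q = 5.5, which is 67 - 49 = 18. DWL = (1/2)(3)(18) = 27.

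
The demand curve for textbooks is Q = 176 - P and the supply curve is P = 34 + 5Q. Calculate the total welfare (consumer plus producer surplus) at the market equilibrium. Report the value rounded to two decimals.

1680.33

Rewriting demand in inverse form: P = 176 - Q.
Setting demand equal to supply, 142 = 6Q, so Q* = 23.6667 and P* = 152.3333.
Total surplus is the full triangle between the curves from 0 to Q*: (1/2)(23.6667)(176 - 34) = 1680.3333.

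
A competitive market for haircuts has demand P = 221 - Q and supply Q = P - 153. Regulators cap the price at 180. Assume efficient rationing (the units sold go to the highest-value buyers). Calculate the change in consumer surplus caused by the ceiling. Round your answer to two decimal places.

Rewriting supply in inverse form: P = 153 + Q.
Without the control, 221 - Q = 153 + Q so Q* = 34 and P* = 187.
At the ceiling price 180, quantity supplied is (180 - 153)/1 = 27; supply is the short side, so Q = 27 trades at P = 180.
CS goes from (1/2)(34)(34) = 578 to 742.5 (computed as (221 - 180)(27) - (1/2)(1)(27)^2), a change of 164.5.

164.50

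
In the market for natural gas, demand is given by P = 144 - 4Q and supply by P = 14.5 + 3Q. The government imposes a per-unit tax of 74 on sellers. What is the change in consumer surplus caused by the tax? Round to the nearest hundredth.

Without the tax, 144 - 4Q = 14.5 + 3Q so Q* = 18.5 and P* = 70.
A tax on sellers shifts supply up by 74: 144 - 4Q = 14.5 + 3Q + 74, so Q_t = 7.9286. Buyers pay P_b = 112.2857; sellers receive P_s = P_b - 74 = 38.2857.
Consumers lose the trapezoid between P* and P_b out to Q_t plus the triangle from Q_t to Q*: change in CS = 125.7245 - 684.5 = -558.7755.

-558.78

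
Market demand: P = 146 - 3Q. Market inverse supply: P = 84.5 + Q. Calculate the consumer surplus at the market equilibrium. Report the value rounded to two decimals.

Equilibrium: 146 - 3Q = 84.5 + Q, so Q* = 15.375 and P* = 99.875.
Consumer surplus is the triangle under demand above P*: (1/2)(15.375)(146 - 99.875) = (1/2)(15.375)(46.125) = 354.5859.

354.59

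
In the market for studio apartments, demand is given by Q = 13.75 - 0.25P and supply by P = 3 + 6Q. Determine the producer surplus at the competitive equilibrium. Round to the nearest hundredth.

Rewriting demand in inverse form: P = 55 - 4Q.
Equilibrium: 55 - 4Q = 3 + 6Q, so Q* = 5.2 and P* = 34.2.
Producer surplus is the triangle above supply below P*: (1/2)(5.2)(34.2 - 3) = (1/2)(5.2)(31.2) = 81.12.

81.12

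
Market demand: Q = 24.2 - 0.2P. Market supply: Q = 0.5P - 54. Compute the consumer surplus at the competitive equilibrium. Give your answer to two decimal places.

Rewriting demand in inverse form: P = 121 - 5Q.
Rewriting supply in inverse form: P = 108 + 2Q.
Equilibrium: 121 - 5Q = 108 + 2Q, so Q* = 1.8571 and P* = 111.7143.
The demand choke price is 121, so CS = (1/2)(Q*)(121 - P*) = (1/2)(1.8571)(9.2857) = 8.6224.

8.62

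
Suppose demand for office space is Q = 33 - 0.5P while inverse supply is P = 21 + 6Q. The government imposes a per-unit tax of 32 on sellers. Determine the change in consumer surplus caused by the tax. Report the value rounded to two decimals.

Rewriting demand in inverse form: P = 66 - 2Q.
Pre-tax equilibrium: 66 - 2Q = 21 + 6Q gives Q* = 5.625, P* = 54.75.
A tax on sellers shifts supply up by 32: 66 - 2Q = 21 + 6Q + 32, so Q_t = 1.625. Buyers pay P_b = 62.75; sellers receive P_s = P_b - 32 = 30.75.
CS falls from (1/2)(5.625)(11.25) = 31.6406 to (1/2)(1.625)(3.25) = 2.6406, a change of -29.

-29.00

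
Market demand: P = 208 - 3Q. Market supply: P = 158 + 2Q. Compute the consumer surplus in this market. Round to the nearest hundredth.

Set 208 - 3Q = 158 + 2Q, which gives 50 = 5Q, so Q* = 10 and P* = 208 - 3(10) = 178.
CS is the area between the demand curve and P* from 0 to Q*: (1/2)(10)(30) = 150.

150.00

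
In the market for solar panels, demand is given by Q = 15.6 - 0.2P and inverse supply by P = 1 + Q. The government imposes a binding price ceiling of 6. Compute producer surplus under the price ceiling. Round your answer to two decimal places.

12.50

Rewriting demand in inverse form: P = 78 - 5Q.
Free-market equilibrium: 78 - 5Q = 1 + Q gives Q* = 12.8333, P* = 13.8333.
At the ceiling price 6, quantity supplied is (6 - 1)/1 = 5; supply is the short side, so Q = 5 trades at P = 6.
PS is the triangle above supply below 6: (1/2)(5)(6 - 1) = 12.5.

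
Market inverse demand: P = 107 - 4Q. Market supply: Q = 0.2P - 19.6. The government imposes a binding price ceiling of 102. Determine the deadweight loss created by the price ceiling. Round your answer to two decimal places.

Rewriting supply in inverse form: P = 98 + 5Q.
Free-market equilibrium: 107 - 4Q = 98 + 5Q gives Q* = 1, P* = 103.
At the ceiling price 102, quantity supplied is (102 - 98)/5 = 0.8; supply is the short side, so Q = 0.8 trades at P = 102.
At Q = 0.8 the demand price is 103.8 and the supply price is 102. Deadweight loss is the triangle between the curves from 0.8 to 1: (1/2)(103.8 - 102)(1 - 0.8) = 0.18.

0.18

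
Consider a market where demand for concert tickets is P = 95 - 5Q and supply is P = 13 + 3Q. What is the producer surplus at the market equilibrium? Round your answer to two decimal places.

Equilibrium: 95 - 5Q = 13 + 3Q, so Q* = 10.25 and P* = 43.75.
PS is the area between P* and the supply curve from 0 to Q*: (1/2)(10.25)(30.75) = 157.5938.

157.59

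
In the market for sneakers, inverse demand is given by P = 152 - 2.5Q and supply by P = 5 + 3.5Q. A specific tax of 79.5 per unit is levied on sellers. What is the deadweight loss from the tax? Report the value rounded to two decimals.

Pre-tax equilibrium: 152 - 2.5Q = 5 + 3.5Q gives Q* = 24.5, P* = 90.75.
A tax on sellers shifts supply up by 79.5: 152 - 2.5Q = 5 + 3.5Q + 79.5, so Q_t = 11.25. Buyers pay P_b = 123.875; sellers receive P_s = P_b - 79.5 = 44.375.
Deadweight loss is the triangle between the curves from Q_t to Q*: (1/2)(24.5 - 11.25)(79.5) = 526.6875.

526.69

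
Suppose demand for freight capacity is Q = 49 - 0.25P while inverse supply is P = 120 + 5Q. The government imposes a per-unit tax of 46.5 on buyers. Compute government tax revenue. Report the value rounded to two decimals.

152.42

Rewriting demand in inverse form: P = 196 - 4Q.
Pre-tax equilibrium: 196 - 4Q = 120 + 5Q gives Q* = 8.4444, P* = 162.2222.
A tax on buyers shifts demand down by 46.5: (196 - 46.5) - 4Q = 120 + 5Q, so Q_t = 3.2778. Buyers pay P_b = 182.8889; sellers receive P_s = P_b - 46.5 = 136.3889.
Tax revenue = t x Q_t = 46.5 x 3.2778 = 152.4167.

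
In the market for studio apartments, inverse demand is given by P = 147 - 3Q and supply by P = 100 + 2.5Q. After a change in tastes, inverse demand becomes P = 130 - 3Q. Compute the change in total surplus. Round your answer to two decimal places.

-119.00

Initial equilibrium: Q_0 = 8.5455, P_0 = 121.3636; CS_0 = (1/2)(8.5455)(25.6364) = 109.5372, PS_0 = (1/2)(8.5455)(21.3636) = 91.281.
New equilibrium: 130 - 3Q = 100 + 2.5Q gives Q_1 = 5.4545, P_1 = 113.6364; CS_1 = 44.6281, PS_1 = 37.1901.
Change in total surplus = (44.6281 + 37.1901) - (109.5372 + 91.281) = -119.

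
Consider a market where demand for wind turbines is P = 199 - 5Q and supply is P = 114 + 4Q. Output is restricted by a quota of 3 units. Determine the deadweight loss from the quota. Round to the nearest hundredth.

Unrestricted equilibrium: Q* = (199 - 114)/(5 + 4) = 9.4444.
At Q = 3 the demand price is 199 - 5(3) = 184 and the supply price is 114 + 4(3) = 126.
DWL = (1/2)(gap between curves at 3) x (Q* - 3) = (1/2)(58)(6.4444) = 186.8889.

186.89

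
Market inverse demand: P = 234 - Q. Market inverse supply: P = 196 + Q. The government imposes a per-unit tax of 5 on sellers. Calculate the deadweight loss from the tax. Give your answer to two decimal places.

Pre-tax equilibrium: 234 - Q = 196 + Q gives Q* = 19, P* = 215.
A tax on sellers shifts supply up by 5: 234 - Q = 196 + Q + 5, so Q_t = 16.5. Buyers pay P_b = 217.5; sellers receive P_s = P_b - 5 = 212.5.
The welfare triangle lost has base Q* - Q_t = 2.5 and height t = 5, so DWL = (1/2)(2.5)(5) = 6.25.

6.25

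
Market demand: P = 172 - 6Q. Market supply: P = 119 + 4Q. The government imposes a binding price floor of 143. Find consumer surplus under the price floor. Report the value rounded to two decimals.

Without the control, 172 - 6Q = 119 + 4Q so Q* = 5.3 and P* = 140.2.
At the floor price 143, quantity demanded is (172 - 143)/6 = 4.8333; demand is the short side, so Q = 4.8333 trades at P = 143.
CS is the triangle under demand above 143: (1/2)(4.8333)(172 - 143) = 70.0833.

70.08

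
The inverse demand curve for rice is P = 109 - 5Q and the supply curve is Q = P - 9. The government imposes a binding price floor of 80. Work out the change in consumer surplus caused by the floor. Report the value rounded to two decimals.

Rewriting supply in inverse form: P = 9 + Q.
Without the control, 109 - 5Q = 9 + Q so Q* = 16.6667 and P* = 25.6667.
At the floor price 80, quantity demanded is (109 - 80)/5 = 5.8; demand is the short side, so Q = 5.8 trades at P = 80.
CS goes from (1/2)(16.6667)(83.3333) = 694.4444 to 84.1 (computed as (109 - 80)(5.8) - (1/2)(5)(5.8)^2), a change of -610.3444.

-610.34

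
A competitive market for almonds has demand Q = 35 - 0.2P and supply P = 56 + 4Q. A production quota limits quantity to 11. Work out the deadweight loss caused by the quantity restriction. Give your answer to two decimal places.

22.22

Rewriting demand in inverse form: P = 175 - 5Q.
Unrestricted equilibrium: Q* = (175 - 56)/(5 + 4) = 13.2222.
At Q = 11 the demand price is 175 - 5(11) = 120 and the supply price is 56 + 4(11) = 100.
Deadweight loss is the triangle between the curves from 11 to 13.2222: (1/2)(120 - 100)(13.2222 - 11) = 22.2222.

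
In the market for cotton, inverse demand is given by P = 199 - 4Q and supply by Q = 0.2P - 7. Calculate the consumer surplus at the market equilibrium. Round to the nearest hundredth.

664.10

Rewriting supply in inverse form: P = 35 + 5Q.
Setting demand equal to supply, 164 = 9Q, so Q* = 18.2222 and P* = 126.1111.
The demand choke price is 199, so CS = (1/2)(Q*)(199 - P*) = (1/2)(18.2222)(72.8889) = 664.0988.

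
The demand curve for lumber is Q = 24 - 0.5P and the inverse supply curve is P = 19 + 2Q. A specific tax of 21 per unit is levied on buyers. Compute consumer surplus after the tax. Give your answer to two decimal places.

4.00

Rewriting demand in inverse form: P = 48 - 2Q.
Pre-tax equilibrium: 48 - 2Q = 19 + 2Q gives Q* = 7.25, P* = 33.5.
With the tax, buyers' net willingness to pay falls by 21: (48 - 21) - 2Q = 19 + 2Q, so Q_t = 2. Buyers pay P_b = 44; sellers receive P_s = P_b - 21 = 23.
Consumer surplus is the triangle under demand above P_b: (1/2)(2)(48 - 44) = 4.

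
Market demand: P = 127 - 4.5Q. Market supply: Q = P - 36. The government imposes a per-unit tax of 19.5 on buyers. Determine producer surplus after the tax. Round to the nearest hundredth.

Rewriting supply in inverse form: P = 36 + Q.
Pre-tax equilibrium: 127 - 4.5Q = 36 + Q gives Q* = 16.5455, P* = 52.5455.
With the tax, buyers' net willingness to pay falls by 19.5: (127 - 19.5) - 4.5Q = 36 + Q, so Q_t = 13. Buyers pay P_b = 68.5; sellers receive P_s = P_b - 19.5 = 49.
PS = (1/2)(Q_t)(P_s - 36) = (1/2)(13)(13) = 84.5.

84.50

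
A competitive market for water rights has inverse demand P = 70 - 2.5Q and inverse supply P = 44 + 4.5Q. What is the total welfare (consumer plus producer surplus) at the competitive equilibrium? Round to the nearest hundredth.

48.29

Equilibrium: 70 - 2.5Q = 44 + 4.5Q, so Q* = 3.7143 and P* = 60.7143.
CS = (1/2)(3.7143)(9.2857) = 17.2449 and PS = (1/2)(3.7143)(16.7143) = 31.0408, so total surplus = 48.2857.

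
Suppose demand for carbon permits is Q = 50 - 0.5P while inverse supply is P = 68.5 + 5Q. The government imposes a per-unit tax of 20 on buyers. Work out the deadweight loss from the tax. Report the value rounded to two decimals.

28.57

Rewriting demand in inverse form: P = 100 - 2Q.
Pre-tax equilibrium: 100 - 2Q = 68.5 + 5Q gives Q* = 4.5, P* = 91.
With the tax, buyers' net willingness to pay falls by 20: (100 - 20) - 2Q = 68.5 + 5Q, so Q_t = 1.6429. Buyers pay P_b = 96.7143; sellers receive P_s = P_b - 20 = 76.7143.
The welfare triangle lost has base Q* - Q_t = 2.8571 and height t = 20, so DWL = (1/2)(2.8571)(20) = 28.5714.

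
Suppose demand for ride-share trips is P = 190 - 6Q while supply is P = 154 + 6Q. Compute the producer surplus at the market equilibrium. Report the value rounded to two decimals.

Equilibrium: 190 - 6Q = 154 + 6Q, so Q* = 3 and P* = 172.
The supply curve's price intercept is 154, so PS = (1/2)(Q*)(P* - 154) = (1/2)(3)(18) = 27.

27.00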